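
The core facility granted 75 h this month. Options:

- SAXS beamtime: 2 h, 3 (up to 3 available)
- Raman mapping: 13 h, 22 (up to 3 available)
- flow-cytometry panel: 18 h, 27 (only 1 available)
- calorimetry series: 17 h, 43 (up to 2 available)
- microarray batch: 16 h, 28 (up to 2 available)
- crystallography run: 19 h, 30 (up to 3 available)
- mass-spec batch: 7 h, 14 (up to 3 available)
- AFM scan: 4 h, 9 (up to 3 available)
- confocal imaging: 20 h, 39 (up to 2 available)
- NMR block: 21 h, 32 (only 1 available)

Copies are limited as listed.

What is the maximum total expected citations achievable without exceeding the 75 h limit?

Greedy by ratio would take 3×SAXS beamtime + 2×calorimetry series + 3×mass-spec batch + 3×AFM scan: 73 h used, total 164.
Dropping 2×SAXS beamtime and 2×mass-spec batch frees 18 h; slotting in confocal imaging (20 h) lifts the total to 169 at 75 h.

169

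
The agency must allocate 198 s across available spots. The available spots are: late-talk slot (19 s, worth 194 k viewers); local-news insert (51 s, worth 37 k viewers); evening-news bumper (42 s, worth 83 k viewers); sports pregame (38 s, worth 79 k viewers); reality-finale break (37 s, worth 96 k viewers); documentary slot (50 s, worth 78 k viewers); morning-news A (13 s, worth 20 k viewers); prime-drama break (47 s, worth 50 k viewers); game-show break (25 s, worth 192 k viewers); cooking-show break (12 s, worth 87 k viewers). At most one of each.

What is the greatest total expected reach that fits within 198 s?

751

Density check — late-talk slot 10.21, game-show break 7.68, cooking-show break 7.25 are the best per s.
Taking late-talk slot + evening-news bumper + sports pregame + reality-finale break + morning-news A + game-show break + cooking-show break: 186 s used, 751 in expected reach.
No other feasible combination exceeds 751.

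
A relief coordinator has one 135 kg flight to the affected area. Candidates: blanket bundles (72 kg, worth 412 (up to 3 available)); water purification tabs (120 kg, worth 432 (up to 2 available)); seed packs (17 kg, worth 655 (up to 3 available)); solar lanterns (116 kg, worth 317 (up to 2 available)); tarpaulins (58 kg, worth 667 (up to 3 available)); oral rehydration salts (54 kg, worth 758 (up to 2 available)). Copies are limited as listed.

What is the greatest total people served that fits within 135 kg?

2723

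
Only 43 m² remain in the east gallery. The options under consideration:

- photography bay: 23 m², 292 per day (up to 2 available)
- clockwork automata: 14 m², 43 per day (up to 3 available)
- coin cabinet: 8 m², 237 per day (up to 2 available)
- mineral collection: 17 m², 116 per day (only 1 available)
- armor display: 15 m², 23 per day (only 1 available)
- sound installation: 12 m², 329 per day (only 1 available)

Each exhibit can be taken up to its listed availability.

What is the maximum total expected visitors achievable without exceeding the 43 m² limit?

By expected visitors per m²: coin cabinet 29.62, sound installation 27.42, photography bay 12.70, mineral collection 6.82 lead.
The ratio heuristic lands on clockwork automata + 2×coin cabinet + sound installation (846) but leaves 1 m² idle.
Dropping clockwork automata and coin cabinet frees 22 m²; slotting in photography bay (23 m²) lifts the total to 858 at 43 m².

858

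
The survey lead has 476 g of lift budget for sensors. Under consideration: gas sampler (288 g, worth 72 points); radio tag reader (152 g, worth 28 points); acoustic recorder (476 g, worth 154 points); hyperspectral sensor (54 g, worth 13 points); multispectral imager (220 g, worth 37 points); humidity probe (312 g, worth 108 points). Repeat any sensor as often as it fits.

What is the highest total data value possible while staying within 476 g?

Greedy by ratio would take 3×hyperspectral sensor + humidity probe: 474 g used, total 147.
Replace 3×hyperspectral sensor and humidity probe with acoustic recorder: the trade gains 7 net, giving 154 at 476 g.

154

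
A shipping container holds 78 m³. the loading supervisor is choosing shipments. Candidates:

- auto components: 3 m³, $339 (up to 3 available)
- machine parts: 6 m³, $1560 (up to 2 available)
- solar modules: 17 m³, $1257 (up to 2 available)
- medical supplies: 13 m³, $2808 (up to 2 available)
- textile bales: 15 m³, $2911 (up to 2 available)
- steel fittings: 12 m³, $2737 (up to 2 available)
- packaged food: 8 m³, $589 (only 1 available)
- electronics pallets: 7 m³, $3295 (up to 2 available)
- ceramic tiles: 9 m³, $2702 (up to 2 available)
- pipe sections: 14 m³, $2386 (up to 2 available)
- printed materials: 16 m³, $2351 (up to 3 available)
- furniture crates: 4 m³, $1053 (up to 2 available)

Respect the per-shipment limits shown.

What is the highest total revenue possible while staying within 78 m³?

22836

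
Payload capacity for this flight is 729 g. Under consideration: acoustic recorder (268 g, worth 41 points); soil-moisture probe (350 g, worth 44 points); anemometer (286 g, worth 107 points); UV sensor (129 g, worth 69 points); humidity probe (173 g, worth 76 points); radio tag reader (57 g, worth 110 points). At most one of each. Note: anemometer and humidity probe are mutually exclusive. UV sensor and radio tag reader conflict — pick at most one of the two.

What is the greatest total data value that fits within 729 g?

261

Soil-moisture probe + anemometer + radio tag reader uses 693 of the 729 g and totals 261.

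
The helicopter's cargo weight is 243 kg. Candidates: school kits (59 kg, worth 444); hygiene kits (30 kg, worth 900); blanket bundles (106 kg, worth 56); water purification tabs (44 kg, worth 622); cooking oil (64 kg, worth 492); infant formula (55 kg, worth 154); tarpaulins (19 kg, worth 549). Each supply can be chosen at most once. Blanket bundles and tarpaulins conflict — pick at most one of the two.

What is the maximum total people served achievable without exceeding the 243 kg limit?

Best packing: school kits + hygiene kits + water purification tabs + cooking oil + tarpaulins — 216 kg, 3007 total.
Runner-up hygiene kits + water purification tabs + cooking oil + infant formula + tarpaulins tops out at 2717.

3007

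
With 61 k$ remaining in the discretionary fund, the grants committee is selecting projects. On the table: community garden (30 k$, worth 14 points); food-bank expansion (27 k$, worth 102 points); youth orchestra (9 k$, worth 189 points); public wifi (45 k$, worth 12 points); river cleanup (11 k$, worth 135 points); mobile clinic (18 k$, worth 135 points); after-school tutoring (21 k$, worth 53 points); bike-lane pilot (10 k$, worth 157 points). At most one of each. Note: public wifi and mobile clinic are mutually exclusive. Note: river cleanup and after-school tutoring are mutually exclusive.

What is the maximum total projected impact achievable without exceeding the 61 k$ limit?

Taking youth orchestra + river cleanup + mobile clinic + bike-lane pilot: 48 k$ used, 616 in projected impact.
That's the maximum — no feasible swap from here does better than 616.

616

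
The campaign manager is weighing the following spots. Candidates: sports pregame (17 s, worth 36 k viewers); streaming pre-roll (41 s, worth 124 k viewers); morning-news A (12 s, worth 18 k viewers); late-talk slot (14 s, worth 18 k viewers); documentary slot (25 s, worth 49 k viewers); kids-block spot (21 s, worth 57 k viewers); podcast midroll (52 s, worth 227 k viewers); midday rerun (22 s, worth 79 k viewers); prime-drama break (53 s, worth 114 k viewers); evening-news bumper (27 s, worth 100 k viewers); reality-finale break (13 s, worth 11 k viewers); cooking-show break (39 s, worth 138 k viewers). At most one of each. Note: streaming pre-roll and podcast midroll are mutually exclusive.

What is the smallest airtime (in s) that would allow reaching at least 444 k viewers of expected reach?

113

Minimise s subject to total expected reach ≥ 444.
podcast midroll + midday rerun + cooking-show break: 444 expected reach at 113 s.
Below 113 s the best achievable stays under 444.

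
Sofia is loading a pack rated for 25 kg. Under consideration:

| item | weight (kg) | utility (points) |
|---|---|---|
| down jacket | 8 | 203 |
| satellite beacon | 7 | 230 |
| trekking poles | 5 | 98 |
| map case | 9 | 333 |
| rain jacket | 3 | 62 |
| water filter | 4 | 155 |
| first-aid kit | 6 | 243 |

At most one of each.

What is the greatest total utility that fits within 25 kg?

868

By utility per kg: first-aid kit 40.50, water filter 38.75, map case 37.00 lead.
Greedy by ratio would take map case + rain jacket + water filter + first-aid kit: 22 kg used, total 793.
Dropping water filter frees 4 kg; slotting in satellite beacon (7 kg) lifts the total to 868 at 25 kg.
The closest alternative, down jacket + satellite beacon + water filter + first-aid kit, reaches only 831.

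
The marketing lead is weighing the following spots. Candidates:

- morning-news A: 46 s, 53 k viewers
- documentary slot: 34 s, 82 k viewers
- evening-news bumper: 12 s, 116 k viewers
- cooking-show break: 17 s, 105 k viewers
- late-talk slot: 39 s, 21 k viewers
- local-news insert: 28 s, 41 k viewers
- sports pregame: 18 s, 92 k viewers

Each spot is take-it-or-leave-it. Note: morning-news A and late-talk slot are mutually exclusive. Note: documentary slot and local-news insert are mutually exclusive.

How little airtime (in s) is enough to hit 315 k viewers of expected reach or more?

75

Need the lightest bundle worth ≥ 315.
evening-news bumper + cooking-show break + local-news insert + sports pregame: 354 expected reach at 75 s.
No combination under 75 s hits 315.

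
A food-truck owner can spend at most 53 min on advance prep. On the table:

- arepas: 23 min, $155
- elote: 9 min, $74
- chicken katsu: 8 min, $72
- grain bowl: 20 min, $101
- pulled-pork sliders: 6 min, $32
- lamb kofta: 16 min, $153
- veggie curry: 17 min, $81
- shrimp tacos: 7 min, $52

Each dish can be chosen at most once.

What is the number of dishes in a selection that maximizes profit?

4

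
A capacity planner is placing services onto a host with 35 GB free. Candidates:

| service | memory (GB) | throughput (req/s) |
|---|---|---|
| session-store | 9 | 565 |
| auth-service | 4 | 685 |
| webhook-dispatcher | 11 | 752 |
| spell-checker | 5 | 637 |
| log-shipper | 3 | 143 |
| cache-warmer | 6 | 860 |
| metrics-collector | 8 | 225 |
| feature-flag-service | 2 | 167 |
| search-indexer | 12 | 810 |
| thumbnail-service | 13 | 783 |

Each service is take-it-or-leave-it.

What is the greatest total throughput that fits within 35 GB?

A density-first pass picks auth-service + webhook-dispatcher + spell-checker + log-shipper + cache-warmer + feature-flag-service — 3244 at 31 GB.
Dropping log-shipper and feature-flag-service frees 5 GB; slotting in session-store (9 GB) lifts the total to 3499 at 35 GB.

3499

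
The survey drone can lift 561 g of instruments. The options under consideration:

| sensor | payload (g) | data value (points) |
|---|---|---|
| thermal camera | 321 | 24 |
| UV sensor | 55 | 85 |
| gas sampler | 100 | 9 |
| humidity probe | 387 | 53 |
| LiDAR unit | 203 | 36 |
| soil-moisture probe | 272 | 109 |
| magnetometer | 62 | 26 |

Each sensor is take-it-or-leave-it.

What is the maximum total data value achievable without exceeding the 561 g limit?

Density check — UV sensor 1.55, magnetometer 0.42, soil-moisture probe 0.40 are the best per g.
The ratio heuristic lands on UV sensor + gas sampler + soil-moisture probe + magnetometer (229) but leaves 72 g idle.
The 162 g tied up in gas sampler and magnetometer is better spent on LiDAR unit — total rises to 230 (530 g).
Nothing else within 561 g beats 230.

230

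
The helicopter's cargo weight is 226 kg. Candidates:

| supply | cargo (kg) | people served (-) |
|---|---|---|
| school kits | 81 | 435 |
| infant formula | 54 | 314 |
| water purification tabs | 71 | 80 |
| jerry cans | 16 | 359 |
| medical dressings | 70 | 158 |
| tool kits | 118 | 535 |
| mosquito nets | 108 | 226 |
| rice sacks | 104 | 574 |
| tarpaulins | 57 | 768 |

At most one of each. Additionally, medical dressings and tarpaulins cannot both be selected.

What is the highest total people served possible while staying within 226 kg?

Best packing: school kits + infant formula + jerry cans + tarpaulins — 208 kg, 1876 total.

1876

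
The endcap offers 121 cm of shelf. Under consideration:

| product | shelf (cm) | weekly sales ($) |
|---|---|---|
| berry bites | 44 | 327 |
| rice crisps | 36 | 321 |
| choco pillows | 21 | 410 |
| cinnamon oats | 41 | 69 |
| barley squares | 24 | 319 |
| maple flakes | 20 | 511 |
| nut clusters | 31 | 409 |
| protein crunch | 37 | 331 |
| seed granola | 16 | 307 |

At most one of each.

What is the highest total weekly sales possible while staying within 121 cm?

Choco pillows + barley squares + maple flakes + nut clusters + seed granola uses 112 of the 121 cm and totals 1956.

1956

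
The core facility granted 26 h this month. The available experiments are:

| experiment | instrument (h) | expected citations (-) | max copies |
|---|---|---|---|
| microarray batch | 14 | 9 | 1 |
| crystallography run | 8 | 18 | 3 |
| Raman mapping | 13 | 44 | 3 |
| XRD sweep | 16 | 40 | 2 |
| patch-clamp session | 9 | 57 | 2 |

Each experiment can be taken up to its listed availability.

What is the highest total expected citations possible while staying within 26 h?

Density check — patch-clamp session 6.33, Raman mapping 3.38, XRD sweep 2.50, crystallography run 2.25 are the best per h.
Best packing: crystallography run + 2×patch-clamp session — 26 h, 132 total.
Nothing else within 26 h beats 132.

132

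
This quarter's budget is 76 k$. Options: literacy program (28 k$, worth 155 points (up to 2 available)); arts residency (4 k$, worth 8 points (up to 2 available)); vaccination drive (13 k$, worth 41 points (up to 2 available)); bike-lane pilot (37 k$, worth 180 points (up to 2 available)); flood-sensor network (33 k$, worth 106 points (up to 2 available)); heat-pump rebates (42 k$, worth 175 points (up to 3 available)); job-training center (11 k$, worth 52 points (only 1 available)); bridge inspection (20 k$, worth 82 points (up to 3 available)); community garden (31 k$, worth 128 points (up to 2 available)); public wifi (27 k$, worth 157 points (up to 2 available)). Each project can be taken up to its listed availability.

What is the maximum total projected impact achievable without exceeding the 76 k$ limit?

A density-first pass picks 2×arts residency + job-training center + 2×public wifi — 382 at 73 k$.
Dropping 2×arts residency and job-training center frees 19 k$; slotting in bridge inspection (20 k$) lifts the total to 396 at 74 k$.
That's the maximum — no swap from here does better than 396.

396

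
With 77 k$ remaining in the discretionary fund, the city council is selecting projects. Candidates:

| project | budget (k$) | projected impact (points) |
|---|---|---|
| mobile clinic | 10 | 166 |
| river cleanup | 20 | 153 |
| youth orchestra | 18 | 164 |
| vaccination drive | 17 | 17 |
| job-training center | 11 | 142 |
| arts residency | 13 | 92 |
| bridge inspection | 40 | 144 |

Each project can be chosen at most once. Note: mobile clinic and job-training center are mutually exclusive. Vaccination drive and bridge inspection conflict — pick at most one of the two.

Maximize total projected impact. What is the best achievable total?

575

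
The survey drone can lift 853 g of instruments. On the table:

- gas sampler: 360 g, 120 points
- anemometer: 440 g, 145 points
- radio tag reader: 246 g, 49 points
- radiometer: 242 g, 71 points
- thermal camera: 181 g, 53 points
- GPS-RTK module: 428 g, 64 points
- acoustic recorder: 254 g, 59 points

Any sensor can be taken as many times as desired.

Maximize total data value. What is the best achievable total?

265

Taking the top-ratio sensors first gives 2×gas sampler for 240 (720 g).
Replace gas sampler with anemometer: the trade gains 25 net, giving 265 at 800 g.
Nothing else within 853 g beats 265.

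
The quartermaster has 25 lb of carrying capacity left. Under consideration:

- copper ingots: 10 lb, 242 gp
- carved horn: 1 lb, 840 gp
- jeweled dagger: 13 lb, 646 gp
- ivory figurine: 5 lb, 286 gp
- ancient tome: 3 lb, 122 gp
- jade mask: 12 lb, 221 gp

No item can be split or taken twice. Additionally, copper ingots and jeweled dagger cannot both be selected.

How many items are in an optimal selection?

The maximum value within 25 lb is 1894.
carved horn + jeweled dagger + ivory figurine + ancient tome hits 1894 at 22 lb.
Any selection reaching 1894 contains exactly 4 items.

4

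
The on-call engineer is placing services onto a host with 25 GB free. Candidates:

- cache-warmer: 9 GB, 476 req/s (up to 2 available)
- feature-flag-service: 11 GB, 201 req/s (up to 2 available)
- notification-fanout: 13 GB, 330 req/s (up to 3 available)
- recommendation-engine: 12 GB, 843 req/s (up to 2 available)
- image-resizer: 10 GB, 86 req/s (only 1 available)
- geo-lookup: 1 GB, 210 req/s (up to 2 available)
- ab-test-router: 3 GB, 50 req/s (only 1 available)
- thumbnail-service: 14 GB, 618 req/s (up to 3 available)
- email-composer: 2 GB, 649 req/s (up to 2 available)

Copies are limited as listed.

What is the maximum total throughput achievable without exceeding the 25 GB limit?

2670

Filling by ratio: recommendation-engine + 2×geo-lookup + ab-test-router + 2×email-composer for 2611, with 4 GB left unused.
The 15 GB tied up in recommendation-engine and ab-test-router is better spent on 2×cache-warmer — total rises to 2670 (24 GB).
No other feasible combination exceeds 2670.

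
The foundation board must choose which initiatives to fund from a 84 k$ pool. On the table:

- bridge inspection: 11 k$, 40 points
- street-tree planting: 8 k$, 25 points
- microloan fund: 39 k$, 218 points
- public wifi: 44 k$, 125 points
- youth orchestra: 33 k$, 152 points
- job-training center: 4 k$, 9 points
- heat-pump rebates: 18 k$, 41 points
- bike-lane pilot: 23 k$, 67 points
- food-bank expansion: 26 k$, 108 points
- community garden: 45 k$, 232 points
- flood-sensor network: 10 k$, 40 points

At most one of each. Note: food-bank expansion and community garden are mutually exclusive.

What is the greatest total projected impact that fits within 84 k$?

450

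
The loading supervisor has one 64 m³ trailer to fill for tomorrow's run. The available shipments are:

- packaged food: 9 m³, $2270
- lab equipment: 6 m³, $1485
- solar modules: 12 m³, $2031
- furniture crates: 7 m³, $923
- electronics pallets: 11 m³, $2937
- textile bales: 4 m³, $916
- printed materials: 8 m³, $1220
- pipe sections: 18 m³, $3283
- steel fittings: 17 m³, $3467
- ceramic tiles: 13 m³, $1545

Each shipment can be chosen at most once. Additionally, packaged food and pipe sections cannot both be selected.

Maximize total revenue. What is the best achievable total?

A density-first pass picks packaged food + lab equipment + solar modules + electronics pallets + textile bales + steel fittings — 13106 at 59 m³.
Replace textile bales with printed materials: the trade gains 304 net, giving 13410 at 63 m³.
Next best is lab equipment + electronics pallets + textile bales + printed materials + pipe sections + steel fittings at 13308 (64 m³) — short by 102.

13410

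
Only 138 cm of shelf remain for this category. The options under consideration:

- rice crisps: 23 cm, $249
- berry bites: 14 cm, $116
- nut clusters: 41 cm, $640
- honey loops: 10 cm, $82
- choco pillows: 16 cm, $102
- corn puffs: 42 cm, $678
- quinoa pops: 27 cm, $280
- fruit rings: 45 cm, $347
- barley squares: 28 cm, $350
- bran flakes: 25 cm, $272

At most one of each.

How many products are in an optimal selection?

4

The maximum weekly sales within 138 cm is 1948.
One optimal bundle: nut clusters + corn puffs + quinoa pops + barley squares (138 cm).
Every optimal selection uses 4 products.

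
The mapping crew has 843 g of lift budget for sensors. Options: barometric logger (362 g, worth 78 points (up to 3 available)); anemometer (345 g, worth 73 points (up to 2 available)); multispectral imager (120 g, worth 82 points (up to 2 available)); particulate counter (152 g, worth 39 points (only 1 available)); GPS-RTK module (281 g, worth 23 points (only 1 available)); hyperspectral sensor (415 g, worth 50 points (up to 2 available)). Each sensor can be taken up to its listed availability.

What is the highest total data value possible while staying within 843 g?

281

Barometric logger + 2×multispectral imager + particulate counter uses 754 of the 843 g and totals 281.
That's the maximum — no swap from here does better than 281.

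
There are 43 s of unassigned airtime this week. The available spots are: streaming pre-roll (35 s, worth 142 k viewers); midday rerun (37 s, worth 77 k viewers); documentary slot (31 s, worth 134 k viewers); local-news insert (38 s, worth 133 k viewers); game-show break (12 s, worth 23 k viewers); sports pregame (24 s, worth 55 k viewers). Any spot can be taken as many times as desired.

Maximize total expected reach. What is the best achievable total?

157

Ranking by ratio (expected reach/s): documentary slot 4.32, streaming pre-roll 4.06, local-news insert 3.50, sports pregame 2.29.
Best packing: documentary slot + game-show break — 43 s, 157 total.
That's the maximum — no swap from here does better than 157.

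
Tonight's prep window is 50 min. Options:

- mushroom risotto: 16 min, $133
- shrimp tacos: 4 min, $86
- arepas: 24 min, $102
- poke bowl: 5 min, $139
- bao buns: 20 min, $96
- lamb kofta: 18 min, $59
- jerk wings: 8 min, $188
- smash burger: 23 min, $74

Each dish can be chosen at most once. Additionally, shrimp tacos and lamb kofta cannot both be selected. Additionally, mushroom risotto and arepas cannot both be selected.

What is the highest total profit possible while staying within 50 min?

Ranking by ratio (profit/min): poke bowl 27.80, jerk wings 23.50, shrimp tacos 21.50, mushroom risotto 8.31.
The ratio heuristic lands on mushroom risotto + shrimp tacos + poke bowl + jerk wings (546) but leaves 17 min idle.
The 4 min tied up in shrimp tacos is better spent on bao buns — total rises to 556 (49 min).

556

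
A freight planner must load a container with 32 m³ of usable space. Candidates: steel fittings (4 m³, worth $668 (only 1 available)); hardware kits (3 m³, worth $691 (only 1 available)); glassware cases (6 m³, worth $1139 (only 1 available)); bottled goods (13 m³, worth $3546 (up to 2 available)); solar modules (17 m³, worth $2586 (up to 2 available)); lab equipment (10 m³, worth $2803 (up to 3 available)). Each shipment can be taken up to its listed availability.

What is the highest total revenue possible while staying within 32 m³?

Density check — lab equipment 280.30, bottled goods 272.77, hardware kits 230.33 are the best per m³.
The ratio ordering already packs tightly: 3×lab equipment, 30 m³, 8409.
The spare 2 m³ is too small for any remaining shipment, and no exchange beats 8409.

8409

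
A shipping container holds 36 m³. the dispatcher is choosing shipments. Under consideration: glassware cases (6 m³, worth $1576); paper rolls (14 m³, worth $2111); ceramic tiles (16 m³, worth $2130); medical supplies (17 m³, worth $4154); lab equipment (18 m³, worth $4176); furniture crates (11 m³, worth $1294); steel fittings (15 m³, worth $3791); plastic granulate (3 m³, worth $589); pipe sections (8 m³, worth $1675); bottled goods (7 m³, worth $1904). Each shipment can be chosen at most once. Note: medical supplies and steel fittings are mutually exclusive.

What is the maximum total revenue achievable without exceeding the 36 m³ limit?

8946

Density check — bottled goods 272.00, glassware cases 262.67, steel fittings 252.73, medical supplies 244.35 are the best per m³.
Glassware cases + steel fittings + pipe sections + bottled goods uses 36 of the 36 m³ and totals 8946.
Every other selection either busts 36 m³ or breaks a pairing rule or fails to beat 8946.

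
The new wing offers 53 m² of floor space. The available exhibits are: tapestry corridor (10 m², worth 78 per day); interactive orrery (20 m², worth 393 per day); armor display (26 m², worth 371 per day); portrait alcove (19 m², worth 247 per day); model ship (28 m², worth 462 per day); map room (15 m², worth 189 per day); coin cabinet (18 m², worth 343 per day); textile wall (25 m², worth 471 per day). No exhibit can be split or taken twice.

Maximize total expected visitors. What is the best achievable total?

A density-first pass picks interactive orrery + map room + coin cabinet — 925 at 53 m².
But model ship + textile wall fits in 53 m² and reaches 933.
The closest alternative, interactive orrery + map room + coin cabinet, reaches only 925.

933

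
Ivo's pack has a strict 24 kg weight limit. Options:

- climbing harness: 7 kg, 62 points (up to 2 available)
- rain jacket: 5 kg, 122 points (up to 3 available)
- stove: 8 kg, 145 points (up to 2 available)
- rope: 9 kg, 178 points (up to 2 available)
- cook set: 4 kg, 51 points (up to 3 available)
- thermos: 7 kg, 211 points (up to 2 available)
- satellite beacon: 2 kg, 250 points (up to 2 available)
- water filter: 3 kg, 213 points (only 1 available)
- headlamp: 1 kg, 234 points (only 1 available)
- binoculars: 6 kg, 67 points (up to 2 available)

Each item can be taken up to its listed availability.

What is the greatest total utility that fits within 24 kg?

Density check — headlamp 234.00, satellite beacon 125.00, water filter 71.00, thermos 30.14 are the best per kg.
Best packing: 2×thermos + 2×satellite beacon + water filter + headlamp — 22 kg, 1369 total.
That's the maximum — no swap from here does better than 1369.

1369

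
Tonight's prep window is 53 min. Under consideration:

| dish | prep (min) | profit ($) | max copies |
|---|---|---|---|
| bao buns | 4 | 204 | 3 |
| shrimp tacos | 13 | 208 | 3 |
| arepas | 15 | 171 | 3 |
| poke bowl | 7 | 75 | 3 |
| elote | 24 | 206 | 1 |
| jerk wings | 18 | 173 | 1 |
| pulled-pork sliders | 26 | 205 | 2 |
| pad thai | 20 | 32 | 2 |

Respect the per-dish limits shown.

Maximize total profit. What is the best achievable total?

Ranking by ratio (profit/min): bao buns 51.00, shrimp tacos 16.00, arepas 11.40.
Taking 3×bao buns + 3×shrimp tacos: 51 min used, 1236 in profit.
Every other selection either busts 53 min or exceeds an availability limit or fails to beat 1236.

1236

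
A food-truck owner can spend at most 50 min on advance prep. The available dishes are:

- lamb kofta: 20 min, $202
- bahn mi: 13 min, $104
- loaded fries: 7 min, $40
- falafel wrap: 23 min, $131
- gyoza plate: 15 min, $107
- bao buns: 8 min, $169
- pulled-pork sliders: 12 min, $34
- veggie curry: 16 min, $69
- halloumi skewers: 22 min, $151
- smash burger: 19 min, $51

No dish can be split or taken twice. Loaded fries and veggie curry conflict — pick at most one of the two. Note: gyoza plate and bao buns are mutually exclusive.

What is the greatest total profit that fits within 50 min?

Density check — bao buns 21.12, lamb kofta 10.10, bahn mi 8.00 are the best per min.
Greedy by ratio would take lamb kofta + bahn mi + loaded fries + bao buns: 48 min used, total 515.
Dropping bahn mi and loaded fries frees 20 min; slotting in halloumi skewers (22 min) lifts the total to 522 at 50 min.
Runner-up lamb kofta + bahn mi + loaded fries + bao buns tops out at 515.

522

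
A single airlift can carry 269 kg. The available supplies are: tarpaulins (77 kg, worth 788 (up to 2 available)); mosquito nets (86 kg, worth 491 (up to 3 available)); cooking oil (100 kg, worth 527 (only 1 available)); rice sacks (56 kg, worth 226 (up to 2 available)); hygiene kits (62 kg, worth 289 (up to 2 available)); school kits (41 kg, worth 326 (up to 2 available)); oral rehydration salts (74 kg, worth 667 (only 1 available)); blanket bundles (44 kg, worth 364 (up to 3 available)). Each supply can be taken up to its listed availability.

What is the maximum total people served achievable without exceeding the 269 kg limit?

Taking 2×tarpaulins + school kits + oral rehydration salts: 269 kg used, 2569 in people served.

2569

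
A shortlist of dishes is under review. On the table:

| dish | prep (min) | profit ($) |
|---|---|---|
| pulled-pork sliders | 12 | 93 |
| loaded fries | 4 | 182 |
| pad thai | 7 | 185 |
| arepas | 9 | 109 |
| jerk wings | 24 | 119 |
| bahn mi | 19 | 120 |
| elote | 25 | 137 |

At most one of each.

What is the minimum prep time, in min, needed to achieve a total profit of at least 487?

30

Minimise min subject to total profit ≥ 487.
loaded fries + pad thai + bahn mi: 487 profit at 30 min.
Below 30 min the best achievable stays under 487.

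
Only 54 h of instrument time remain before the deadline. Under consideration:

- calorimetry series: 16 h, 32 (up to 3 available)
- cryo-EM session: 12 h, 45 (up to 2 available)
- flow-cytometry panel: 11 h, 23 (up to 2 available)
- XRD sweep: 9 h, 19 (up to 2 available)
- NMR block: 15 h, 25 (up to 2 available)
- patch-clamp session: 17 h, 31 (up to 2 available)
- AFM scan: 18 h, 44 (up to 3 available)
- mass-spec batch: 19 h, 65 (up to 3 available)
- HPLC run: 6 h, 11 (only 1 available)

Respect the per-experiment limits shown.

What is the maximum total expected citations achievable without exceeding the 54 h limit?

Ranking by ratio (expected citations/h): cryo-EM session 3.75, mass-spec batch 3.42, AFM scan 2.44, XRD sweep 2.11.
Greedy by ratio would take 2×cryo-EM session + XRD sweep + mass-spec batch: 52 h used, total 174.
Replace XRD sweep with flow-cytometry panel: the trade gains 4 net, giving 178 at 54 h.

178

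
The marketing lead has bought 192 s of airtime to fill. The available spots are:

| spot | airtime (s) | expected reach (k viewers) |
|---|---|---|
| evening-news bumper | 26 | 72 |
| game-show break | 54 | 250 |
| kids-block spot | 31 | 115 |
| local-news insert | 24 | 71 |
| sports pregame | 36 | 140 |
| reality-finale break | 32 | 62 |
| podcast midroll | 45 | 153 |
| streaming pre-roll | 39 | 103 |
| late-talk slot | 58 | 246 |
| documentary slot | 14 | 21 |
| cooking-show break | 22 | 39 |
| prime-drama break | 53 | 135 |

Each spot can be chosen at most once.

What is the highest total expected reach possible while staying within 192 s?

764

Greedy by ratio would take game-show break + kids-block spot + sports pregame + late-talk slot: 179 s used, total 751.
Replace sports pregame with podcast midroll: the trade gains 13 net, giving 764 at 188 s.
Nothing else within 192 s beats 764.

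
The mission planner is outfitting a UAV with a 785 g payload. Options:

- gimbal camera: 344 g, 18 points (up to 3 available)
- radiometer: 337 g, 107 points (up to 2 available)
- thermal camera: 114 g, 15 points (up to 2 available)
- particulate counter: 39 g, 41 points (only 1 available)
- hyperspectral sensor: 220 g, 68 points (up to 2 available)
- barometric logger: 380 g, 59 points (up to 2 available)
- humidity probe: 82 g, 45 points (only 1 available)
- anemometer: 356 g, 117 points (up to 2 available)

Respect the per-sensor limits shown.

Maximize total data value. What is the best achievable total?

275

The ratio heuristic lands on particulate counter + hyperspectral sensor + humidity probe + anemometer (271) but leaves 88 g idle.
The 302 g tied up in hyperspectral sensor and humidity probe is better spent on anemometer — total rises to 275 (751 g).
Nothing else within 785 g beats 275.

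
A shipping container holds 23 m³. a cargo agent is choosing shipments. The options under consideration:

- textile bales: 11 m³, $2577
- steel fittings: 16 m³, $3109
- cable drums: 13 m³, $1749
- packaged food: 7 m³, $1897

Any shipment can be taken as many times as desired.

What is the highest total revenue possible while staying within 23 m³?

5691

Ranking by ratio (revenue/m³): packaged food 271.00, textile bales 234.27, steel fittings 194.31.
3×packaged food uses 21 of the 23 m³ and totals 5691.
No other feasible combination exceeds 5691.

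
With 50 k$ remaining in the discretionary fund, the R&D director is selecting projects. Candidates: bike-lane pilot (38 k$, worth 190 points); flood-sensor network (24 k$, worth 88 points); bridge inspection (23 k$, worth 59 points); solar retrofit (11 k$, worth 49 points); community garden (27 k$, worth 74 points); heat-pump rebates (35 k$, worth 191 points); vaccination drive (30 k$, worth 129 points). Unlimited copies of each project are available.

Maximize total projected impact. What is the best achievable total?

240

The ratio ordering already packs tightly: solar retrofit + heat-pump rebates, 46 k$, 240.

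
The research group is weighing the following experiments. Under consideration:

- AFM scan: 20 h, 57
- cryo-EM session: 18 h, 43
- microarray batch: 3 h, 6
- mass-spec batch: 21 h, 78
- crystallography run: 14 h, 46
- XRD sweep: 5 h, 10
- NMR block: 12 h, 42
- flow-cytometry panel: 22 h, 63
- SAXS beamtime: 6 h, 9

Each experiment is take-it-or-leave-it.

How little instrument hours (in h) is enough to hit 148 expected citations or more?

47

Look for the lowest-instrument combination reaching 148.
mass-spec batch + crystallography run + NMR block: 166 expected citations at 47 h.
Below 47 h the best achievable stays under 148.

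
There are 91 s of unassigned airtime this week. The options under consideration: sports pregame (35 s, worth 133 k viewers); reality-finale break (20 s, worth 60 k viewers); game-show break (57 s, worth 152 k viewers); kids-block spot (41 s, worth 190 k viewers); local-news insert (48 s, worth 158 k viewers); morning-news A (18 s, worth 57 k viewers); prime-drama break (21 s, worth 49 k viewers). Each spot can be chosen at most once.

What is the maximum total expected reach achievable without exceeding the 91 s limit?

348

Ranking by ratio (expected reach/s): kids-block spot 4.63, sports pregame 3.80, local-news insert 3.29, morning-news A 3.17.
Taking the top-ratio spots first gives sports pregame + kids-block spot for 323 (76 s).
The 35 s tied up in sports pregame is better spent on local-news insert — total rises to 348 (89 s).
No other feasible combination exceeds 348.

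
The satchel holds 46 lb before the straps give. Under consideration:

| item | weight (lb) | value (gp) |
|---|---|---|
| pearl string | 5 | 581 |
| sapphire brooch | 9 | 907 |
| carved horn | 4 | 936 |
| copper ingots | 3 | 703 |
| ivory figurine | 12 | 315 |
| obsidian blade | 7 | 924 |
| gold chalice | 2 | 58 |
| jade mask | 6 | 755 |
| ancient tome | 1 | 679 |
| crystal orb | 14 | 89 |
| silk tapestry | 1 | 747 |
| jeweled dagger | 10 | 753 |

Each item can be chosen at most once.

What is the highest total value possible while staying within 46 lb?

6985

Ranking by ratio (value/lb): silk tapestry 747.00, ancient tome 679.00, copper ingots 234.33, carved horn 234.00.
The ratio ordering already packs tightly: pearl string + sapphire brooch + carved horn + copper ingots + obsidian blade + jade mask + ancient tome + silk tapestry + jeweled dagger, 46 lb, 6985.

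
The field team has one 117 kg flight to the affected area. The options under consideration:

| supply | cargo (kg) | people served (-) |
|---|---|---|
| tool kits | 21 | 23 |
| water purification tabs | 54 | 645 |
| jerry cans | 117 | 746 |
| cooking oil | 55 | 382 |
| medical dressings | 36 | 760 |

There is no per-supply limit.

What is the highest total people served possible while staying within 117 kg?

2280

3×medical dressings uses 108 of the 117 kg and totals 2280.
Every other selection either busts 117 kg or fails to beat 2280.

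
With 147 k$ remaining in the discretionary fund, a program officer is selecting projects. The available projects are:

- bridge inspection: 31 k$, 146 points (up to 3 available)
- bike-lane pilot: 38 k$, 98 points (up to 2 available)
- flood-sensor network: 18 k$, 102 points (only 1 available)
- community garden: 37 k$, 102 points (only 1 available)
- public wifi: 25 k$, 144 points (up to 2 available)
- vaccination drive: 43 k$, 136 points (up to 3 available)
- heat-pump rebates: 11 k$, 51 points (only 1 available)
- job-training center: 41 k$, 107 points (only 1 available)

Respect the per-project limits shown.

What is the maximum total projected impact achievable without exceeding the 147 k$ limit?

735

By projected impact per k$: public wifi 5.76, flood-sensor network 5.67, bridge inspection 4.71, heat-pump rebates 4.64 lead.
A density-first pass picks 2×bridge inspection + flood-sensor network + 2×public wifi + heat-pump rebates — 733 at 141 k$.
The 25 k$ tied up in public wifi is better spent on bridge inspection — total rises to 735 (147 k$).
Nothing else within 147 k$ beats 735.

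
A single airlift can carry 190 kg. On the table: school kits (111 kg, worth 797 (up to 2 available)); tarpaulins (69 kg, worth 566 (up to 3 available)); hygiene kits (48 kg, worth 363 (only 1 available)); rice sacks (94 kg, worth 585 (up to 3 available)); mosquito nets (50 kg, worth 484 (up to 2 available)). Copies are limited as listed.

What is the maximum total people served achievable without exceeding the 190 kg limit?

1616

A density-first pass picks tarpaulins + 2×mosquito nets — 1534 at 169 kg.
Dropping mosquito nets frees 50 kg; slotting in tarpaulins (69 kg) lifts the total to 1616 at 188 kg.
The spare 2 kg is too small for any remaining supply, and no exchange beats 1616.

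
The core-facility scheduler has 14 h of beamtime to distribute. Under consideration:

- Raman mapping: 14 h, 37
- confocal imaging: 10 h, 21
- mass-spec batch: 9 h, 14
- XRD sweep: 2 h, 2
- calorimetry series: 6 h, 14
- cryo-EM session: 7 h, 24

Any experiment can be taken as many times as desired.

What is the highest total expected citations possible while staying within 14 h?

48

Taking 2×cryo-EM session: 14 h used, 48 in expected citations.
Every other selection either busts 14 h or fails to beat 48.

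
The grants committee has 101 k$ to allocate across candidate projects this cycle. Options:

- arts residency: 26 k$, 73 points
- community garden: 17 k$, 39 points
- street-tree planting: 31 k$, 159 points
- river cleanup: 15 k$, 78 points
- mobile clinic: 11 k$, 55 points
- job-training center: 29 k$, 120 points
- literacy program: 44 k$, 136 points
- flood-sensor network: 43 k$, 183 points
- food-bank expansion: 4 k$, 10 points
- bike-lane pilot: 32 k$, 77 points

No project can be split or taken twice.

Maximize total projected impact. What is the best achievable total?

475

Taking street-tree planting + river cleanup + mobile clinic + flood-sensor network: 100 k$ used, 475 in projected impact.
No other feasible combination exceeds 475.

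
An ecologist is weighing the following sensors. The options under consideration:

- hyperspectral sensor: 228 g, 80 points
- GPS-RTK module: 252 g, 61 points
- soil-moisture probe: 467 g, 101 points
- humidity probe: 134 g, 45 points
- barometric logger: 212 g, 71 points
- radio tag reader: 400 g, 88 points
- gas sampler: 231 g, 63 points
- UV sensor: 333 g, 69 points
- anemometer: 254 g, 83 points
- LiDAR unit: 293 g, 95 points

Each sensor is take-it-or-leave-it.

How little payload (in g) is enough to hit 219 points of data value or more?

Minimise g subject to total data value ≥ 219.
hyperspectral sensor + humidity probe + LiDAR unit: 220 data value at 655 g.
No combination under 655 g hits 219.

655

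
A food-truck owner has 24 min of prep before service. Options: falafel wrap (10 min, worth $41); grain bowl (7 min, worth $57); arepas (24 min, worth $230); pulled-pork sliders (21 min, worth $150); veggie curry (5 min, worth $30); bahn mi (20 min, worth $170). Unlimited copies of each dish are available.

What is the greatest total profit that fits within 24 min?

230

Arepas uses 24 of the 24 min and totals 230.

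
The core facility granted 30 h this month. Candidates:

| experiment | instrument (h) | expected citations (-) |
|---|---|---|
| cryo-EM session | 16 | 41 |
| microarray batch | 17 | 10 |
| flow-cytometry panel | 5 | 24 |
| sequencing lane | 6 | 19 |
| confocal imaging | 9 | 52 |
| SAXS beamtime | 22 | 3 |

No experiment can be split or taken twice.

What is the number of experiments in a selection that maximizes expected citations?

3

Optimal total is 117.
One optimal bundle: cryo-EM session + flow-cytometry panel + confocal imaging (30 h).
All optima have 3 experiments.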